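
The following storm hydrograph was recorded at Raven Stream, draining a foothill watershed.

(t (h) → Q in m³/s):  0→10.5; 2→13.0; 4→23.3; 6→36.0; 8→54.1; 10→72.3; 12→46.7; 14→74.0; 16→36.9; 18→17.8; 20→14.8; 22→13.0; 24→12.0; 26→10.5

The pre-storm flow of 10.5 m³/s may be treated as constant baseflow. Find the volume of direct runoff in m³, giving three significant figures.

V ≈ 2.07 × 10^6 m³

Direct-runoff ordinates (Q − Q_b): 0.0, 2.5, 12.8, 25.5, 43.6, 61.8, 36.2, 63.5, 26.4, 7.3, 4.3, 2.5, 1.5, 0.0 m³/s.
ΣQ_DR = 287.9 m³/s.
With Δt = 2 h = 7200 s, V = ΣQ_DR · Δt = 287.9 × 7200 = 2.07 × 10^6 m³.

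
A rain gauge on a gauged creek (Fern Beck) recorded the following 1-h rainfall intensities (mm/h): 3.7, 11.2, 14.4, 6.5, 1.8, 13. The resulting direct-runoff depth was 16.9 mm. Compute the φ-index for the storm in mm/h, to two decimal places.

φ ≈ 7.23 mm/h

Only the 3 blocks with intensity above φ contribute runoff: 11.2, 14.4, 13 mm/h.
Σ(I−φ)·Δt = d  ⇒  (11.2+14.4+13 − 3φ)·1 = 16.9
φ = (38.60 − 16.9/1) / 3 = 7.23 mm/h.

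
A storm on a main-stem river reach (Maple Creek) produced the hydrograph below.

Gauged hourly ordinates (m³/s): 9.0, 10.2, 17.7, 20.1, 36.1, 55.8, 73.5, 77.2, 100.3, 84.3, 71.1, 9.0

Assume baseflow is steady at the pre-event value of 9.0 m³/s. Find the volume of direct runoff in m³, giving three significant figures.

V ≈ 1.64 × 10^6 m³

Direct-runoff ordinates (Q − Q_b): 0.0, 1.2, 8.7, 11.1, 27.1, 46.8, 64.5, 68.2, 91.3, 75.3, 62.1, 0.0 m³/s.
ΣQ_DR = 456.3 m³/s.
With Δt = 1 h = 3600 s, V = ΣQ_DR · Δt = 456.3 × 3600 = 1.64 × 10^6 m³.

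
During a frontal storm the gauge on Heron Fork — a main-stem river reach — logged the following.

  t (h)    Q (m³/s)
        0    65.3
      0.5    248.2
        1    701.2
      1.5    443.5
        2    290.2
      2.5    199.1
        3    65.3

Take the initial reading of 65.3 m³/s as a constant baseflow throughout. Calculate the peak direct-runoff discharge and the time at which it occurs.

Subtracting baseflow gives direct-runoff ordinates: 0.0, 182.9, 635.9, 378.2, 224.9, 133.8, 0.0 m³/s.
The maximum is 635.9 m³/s, occurring at the reading for t = 1 h.

Q_p = 635.9 m³/s at t = 1 h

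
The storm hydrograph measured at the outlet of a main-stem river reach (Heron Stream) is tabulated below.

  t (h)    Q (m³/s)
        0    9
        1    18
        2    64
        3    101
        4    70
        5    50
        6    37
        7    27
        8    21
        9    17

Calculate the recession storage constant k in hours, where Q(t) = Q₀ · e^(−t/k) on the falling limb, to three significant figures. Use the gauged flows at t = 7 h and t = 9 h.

On the falling limb, Q drops from 27 to 17 m³/s between t = 7 h and t = 9 h (Δt = 2 h).
k = −Δt / ln(Q₂/Q₁) = −2 / ln(17/27) = 4.32 h.

k ≈ 4.32 h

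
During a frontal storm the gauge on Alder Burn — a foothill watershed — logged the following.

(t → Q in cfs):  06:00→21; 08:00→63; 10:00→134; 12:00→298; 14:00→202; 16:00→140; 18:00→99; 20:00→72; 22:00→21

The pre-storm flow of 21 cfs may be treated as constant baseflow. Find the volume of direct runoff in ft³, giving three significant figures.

V ≈ 6.20 × 10^6 ft³

Direct-runoff ordinates (Q − Q_b): 0.0, 42.0, 113.0, 277.0, 181.0, 119.0, 78.0, 51.0, 0.0 cfs.
ΣQ_DR = 861.0 cfs.
With Δt = 2 h = 7200 s, V = ΣQ_DR · Δt = 861.0 × 7200 = 6.20 × 10^6 ft³.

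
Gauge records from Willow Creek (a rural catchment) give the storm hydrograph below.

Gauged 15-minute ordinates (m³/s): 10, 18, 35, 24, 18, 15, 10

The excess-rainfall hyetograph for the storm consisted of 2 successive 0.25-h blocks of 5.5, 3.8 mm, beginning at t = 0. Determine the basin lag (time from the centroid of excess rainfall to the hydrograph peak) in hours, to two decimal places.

Centroid of excess rainfall: t_c = Σ P_i·t̄_i / ΣP_i = 0.2272 h (block centres at 0.125, 0.375 h).
Hydrograph peak occurs at t = 0.5 h, so basin lag t_L = 0.5 − 0.2272 = 0.27 h.

t_L ≈ 0.27 h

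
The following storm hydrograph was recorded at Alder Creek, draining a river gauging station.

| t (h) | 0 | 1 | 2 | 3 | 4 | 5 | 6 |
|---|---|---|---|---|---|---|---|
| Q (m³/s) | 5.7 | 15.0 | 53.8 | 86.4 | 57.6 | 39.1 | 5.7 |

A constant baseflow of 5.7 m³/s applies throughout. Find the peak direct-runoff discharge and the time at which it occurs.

Q_p = 80.7 m³/s at t = 3 h

Subtracting baseflow gives direct-runoff ordinates: 0.0, 9.3, 48.1, 80.7, 51.9, 33.4, 0.0 m³/s.
The maximum is 80.7 m³/s, occurring at the reading for t = 3 h.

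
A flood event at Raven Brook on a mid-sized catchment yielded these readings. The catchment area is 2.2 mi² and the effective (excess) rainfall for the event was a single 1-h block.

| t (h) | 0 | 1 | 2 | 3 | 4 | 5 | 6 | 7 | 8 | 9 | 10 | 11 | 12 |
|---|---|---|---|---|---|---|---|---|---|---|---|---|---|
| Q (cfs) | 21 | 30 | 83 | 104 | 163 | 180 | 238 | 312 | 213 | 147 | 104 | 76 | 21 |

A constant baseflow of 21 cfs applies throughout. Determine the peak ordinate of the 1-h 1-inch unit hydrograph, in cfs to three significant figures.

Direct runoff: 0.0, 9.0, 62.0, 83.0, 142.0, 159.0, 217.0, 291.0, 192.0, 126.0, 83.0, 55.0, 0.0 cfs; ΣQ_DR = 1419 cfs, peak = 291.0 cfs.
Runoff depth d = ΣQ_DR·Δt / A = 1419 × 3600 / (2.2 mi²) = 0.9995 in.
The 1-inch UH is the DRH scaled by (1 in)/d, so U_p = 291.0 × 1/0.9995 = 291 cfs.

U_p ≈ 291 cfs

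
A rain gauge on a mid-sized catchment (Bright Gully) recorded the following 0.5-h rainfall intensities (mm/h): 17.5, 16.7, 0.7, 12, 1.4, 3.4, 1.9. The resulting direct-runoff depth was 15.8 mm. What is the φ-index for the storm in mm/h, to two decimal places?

φ ≈ 4.87 mm/h

Only the 3 blocks with intensity above φ contribute runoff: 17.5, 16.7, 12 mm/h.
Σ(I−φ)·Δt = d  ⇒  (17.5+16.7+12 − 3φ)·0.5 = 15.8
φ = (46.20 − 15.8/0.5) / 3 = 4.87 mm/h.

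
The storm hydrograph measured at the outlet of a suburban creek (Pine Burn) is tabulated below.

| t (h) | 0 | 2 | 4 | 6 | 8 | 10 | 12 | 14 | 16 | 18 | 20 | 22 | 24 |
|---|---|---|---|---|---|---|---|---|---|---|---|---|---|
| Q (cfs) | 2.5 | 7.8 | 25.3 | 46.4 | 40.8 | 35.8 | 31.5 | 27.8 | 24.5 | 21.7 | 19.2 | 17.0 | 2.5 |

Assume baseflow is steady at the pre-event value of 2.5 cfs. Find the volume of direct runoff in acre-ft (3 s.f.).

Direct-runoff ordinates (Q − Q_b): 0.0, 5.3, 22.8, 43.9, 38.3, 33.3, 29.0, 25.3, 22.0, 19.2, 16.7, 14.5, 0.0 cfs.
ΣQ_DR = 270.3 cfs.
With Δt = 2 h = 7200 s, V = ΣQ_DR · Δt = 270.3 × 7200 = 1.95 × 10^6 ft³ = 44.7 acre-ft.

V ≈ 44.7 acre-ft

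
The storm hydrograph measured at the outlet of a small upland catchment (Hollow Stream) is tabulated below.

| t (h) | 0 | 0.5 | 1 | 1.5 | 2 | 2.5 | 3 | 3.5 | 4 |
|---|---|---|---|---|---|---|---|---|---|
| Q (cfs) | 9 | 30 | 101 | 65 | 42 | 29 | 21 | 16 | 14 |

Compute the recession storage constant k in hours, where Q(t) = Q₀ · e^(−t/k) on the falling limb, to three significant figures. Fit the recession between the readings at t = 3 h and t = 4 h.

On the falling limb, Q drops from 21 to 14 cfs between t = 3 h and t = 4 h (Δt = 1 h).
k = −Δt / ln(Q₂/Q₁) = −1 / ln(14/21) = 2.47 h.

k ≈ 2.47 h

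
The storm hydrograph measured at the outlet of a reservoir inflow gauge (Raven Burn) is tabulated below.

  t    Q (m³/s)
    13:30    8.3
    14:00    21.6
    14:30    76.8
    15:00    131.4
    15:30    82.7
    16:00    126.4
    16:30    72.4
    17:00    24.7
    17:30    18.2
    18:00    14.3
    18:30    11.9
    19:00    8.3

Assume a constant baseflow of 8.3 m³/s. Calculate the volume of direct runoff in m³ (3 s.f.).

Direct-runoff ordinates (Q − Q_b): 0.0, 13.3, 68.5, 123.1, 74.4, 118.1, 64.1, 16.4, 9.9, 6.0, 3.6, 0.0 m³/s.
ΣQ_DR = 497.4 m³/s.
With Δt = 0.5 h = 1800 s, V = ΣQ_DR · Δt = 497.4 × 1800 = 8.95 × 10^5 m³.

V ≈ 8.95 × 10^5 m³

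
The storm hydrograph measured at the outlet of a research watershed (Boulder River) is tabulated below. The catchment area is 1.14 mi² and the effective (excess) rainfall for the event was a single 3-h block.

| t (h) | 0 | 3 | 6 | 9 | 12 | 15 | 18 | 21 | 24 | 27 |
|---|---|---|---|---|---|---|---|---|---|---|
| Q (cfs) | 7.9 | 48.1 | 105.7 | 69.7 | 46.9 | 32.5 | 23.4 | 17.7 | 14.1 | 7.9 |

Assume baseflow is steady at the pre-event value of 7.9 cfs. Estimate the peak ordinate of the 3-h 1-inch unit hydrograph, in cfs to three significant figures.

Direct runoff: 0.0, 40.2, 97.8, 61.8, 39.0, 24.6, 15.5, 9.8, 6.2, 0.0 cfs; ΣQ_DR = 294.9 cfs, peak = 97.8 cfs.
Runoff depth d = ΣQ_DR·Δt / A = 294.9 × 10800 / (1.14 mi²) = 1.203 in.
The 1-inch UH is the DRH scaled by (1 in)/d, so U_p = 97.8 × 1/1.203 = 81.3 cfs.

U_p ≈ 81.3 cfs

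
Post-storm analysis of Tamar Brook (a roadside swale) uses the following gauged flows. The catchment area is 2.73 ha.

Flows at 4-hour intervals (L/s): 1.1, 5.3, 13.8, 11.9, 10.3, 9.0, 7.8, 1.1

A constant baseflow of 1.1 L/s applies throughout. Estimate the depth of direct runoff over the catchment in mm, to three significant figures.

Direct runoff: 0.0, 4.2, 12.7, 10.8, 9.2, 7.9, 6.7, 0.0 L/s; ΣQ_DR = 51.50 L/s.
V = ΣQ_DR · Δt = 51.50 × 14400 s = 7.416 × 10^5 L.
Over A = 2.73 ha, depth = V / A = 27.2 mm.

d ≈ 27.2 mm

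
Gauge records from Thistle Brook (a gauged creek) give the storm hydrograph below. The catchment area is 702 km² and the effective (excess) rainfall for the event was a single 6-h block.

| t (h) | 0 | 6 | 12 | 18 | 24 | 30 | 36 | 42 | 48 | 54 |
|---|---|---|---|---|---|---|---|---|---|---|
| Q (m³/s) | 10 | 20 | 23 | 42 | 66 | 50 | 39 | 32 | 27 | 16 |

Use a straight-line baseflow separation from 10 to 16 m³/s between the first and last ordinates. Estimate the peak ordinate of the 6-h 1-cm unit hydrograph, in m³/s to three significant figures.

Direct runoff: 0.00, 9.33, 11.67, 30.00, 53.33, 36.67, 25.00, 17.33, 11.67, 0.00 m³/s; ΣQ_DR = 195.0 m³/s, peak = 53.33 m³/s.
Runoff depth d = ΣQ_DR·Δt / A = 195.0 × 21600 / (702 km²) = 6.000 mm.
The 1-cm UH is the DRH scaled by (10 mm)/d, so U_p = 53.33 × 10/6.000 = 88.9 m³/s.

U_p ≈ 88.9 m³/s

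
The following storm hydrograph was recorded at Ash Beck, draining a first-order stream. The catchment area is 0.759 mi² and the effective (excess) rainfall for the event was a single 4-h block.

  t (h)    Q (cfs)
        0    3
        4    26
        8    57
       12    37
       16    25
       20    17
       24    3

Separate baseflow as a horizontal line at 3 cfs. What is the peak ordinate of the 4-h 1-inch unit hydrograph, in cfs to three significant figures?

Direct runoff: 0.0, 23.0, 54.0, 34.0, 22.0, 14.0, 0.0 cfs; ΣQ_DR = 147.0 cfs, peak = 54.0 cfs.
Runoff depth d = ΣQ_DR·Δt / A = 147.0 × 14400 / (0.759 mi²) = 1.200 in.
The 1-inch UH is the DRH scaled by (1 in)/d, so U_p = 54.0 × 1/1.200 = 45.0 cfs.

U_p ≈ 45.0 cfs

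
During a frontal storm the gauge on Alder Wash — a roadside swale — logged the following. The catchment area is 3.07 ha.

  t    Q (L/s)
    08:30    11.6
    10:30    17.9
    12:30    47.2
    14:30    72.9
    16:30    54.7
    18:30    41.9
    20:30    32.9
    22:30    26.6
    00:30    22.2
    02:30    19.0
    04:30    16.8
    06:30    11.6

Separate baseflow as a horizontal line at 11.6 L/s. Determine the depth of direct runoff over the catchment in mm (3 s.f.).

Direct runoff: 0.0, 6.3, 35.6, 61.3, 43.1, 30.3, 21.3, 15.0, 10.6, 7.4, 5.2, 0.0 L/s; ΣQ_DR = 236.1 L/s.
V = ΣQ_DR · Δt = 236.1 × 7200 s = 1.700 × 10^6 L.
Over A = 3.07 ha, depth = V / A = 55.4 mm.

d ≈ 55.4 mm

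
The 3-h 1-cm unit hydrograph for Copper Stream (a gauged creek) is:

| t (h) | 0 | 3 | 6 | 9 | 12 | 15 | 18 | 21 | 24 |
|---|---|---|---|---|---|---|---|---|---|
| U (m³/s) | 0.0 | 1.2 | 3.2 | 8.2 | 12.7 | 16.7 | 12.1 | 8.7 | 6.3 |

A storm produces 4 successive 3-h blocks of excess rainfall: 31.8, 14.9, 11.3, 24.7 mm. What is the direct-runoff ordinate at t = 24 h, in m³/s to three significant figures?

By discrete convolution, Q_j = Σ (P_i / 10 mm) · U_{j−i}.
At t = 24 h (j=8): Q = (31.8/10)·6.3 + (14.9/10)·8.7 + (11.3/10)·12.1 + (24.7/10)·16.7 = 87.9 m³/s.

Q ≈ 87.9 m³/s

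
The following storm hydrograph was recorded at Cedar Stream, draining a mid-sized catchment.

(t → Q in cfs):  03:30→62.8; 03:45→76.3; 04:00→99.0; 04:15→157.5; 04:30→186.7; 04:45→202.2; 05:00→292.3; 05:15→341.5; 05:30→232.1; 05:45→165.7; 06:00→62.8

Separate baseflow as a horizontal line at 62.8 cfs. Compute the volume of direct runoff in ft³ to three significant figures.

Direct-runoff ordinates (Q − Q_b): 0.0, 13.5, 36.2, 94.7, 123.9, 139.4, 229.5, 278.7, 169.3, 102.9, 0.0 cfs.
ΣQ_DR = 1188 cfs.
With Δt = 0.25 h = 900 s, V = ΣQ_DR · Δt = 1188 × 900 = 1.07 × 10^6 ft³.

V ≈ 1.07 × 10^6 ft³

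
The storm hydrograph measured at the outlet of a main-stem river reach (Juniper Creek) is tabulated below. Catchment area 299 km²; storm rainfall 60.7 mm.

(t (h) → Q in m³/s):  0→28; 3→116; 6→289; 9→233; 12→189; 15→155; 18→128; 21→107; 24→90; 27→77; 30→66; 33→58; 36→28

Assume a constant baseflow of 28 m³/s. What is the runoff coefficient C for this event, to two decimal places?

ΣQ_DR = 1200 m³/s; V = ΣQ_DR·Δt = 1.296 × 10^7 m³.
Runoff depth d = V / A = 43.34 mm.
C = d / P = 43.34 / 60.7 = 0.71.

C ≈ 0.71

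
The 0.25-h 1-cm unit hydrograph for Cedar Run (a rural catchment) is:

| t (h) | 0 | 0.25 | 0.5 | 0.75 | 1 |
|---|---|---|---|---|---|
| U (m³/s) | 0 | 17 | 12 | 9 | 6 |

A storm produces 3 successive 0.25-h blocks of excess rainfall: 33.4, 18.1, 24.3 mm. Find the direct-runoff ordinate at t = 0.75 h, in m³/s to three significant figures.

By discrete convolution, Q_j = Σ (P_i / 10 mm) · U_{j−i}.
At t = 0.75 h (j=3): Q = (33.4/10)·9 + (18.1/10)·12 + (24.3/10)·17 = 93.1 m³/s.

Q ≈ 93.1 m³/s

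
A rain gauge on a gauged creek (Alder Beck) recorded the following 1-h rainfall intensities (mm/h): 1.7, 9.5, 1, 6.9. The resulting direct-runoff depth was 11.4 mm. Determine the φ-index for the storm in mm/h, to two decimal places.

φ ≈ 2.50 mm/h

Only the 2 blocks with intensity above φ contribute runoff: 9.5, 6.9 mm/h.
Σ(I−φ)·Δt = d  ⇒  (9.5+6.9 − 2φ)·1 = 11.4
φ = (16.40 − 11.4/1) / 2 = 2.50 mm/h.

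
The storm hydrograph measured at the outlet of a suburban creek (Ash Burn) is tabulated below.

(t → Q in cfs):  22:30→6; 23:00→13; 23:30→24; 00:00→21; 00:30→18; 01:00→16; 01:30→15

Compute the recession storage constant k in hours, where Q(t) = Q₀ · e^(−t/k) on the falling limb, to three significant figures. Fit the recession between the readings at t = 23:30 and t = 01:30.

On the falling limb, Q drops from 24 to 15 cfs between t = 23:30 and t = 01:30 (Δt = 2 h).
k = −Δt / ln(Q₂/Q₁) = −2 / ln(15/24) = 4.26 h.

k ≈ 4.26 h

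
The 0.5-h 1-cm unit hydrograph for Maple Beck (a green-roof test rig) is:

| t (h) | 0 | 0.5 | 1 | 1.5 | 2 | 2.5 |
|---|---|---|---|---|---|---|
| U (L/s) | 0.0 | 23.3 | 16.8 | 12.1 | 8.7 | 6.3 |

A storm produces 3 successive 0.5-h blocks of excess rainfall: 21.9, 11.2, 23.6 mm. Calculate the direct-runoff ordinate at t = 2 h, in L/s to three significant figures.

By discrete convolution, Q_j = Σ (P_i / 10 mm) · U_{j−i}.
At t = 2 h (j=4): Q = (21.9/10)·8.7 + (11.2/10)·12.1 + (23.6/10)·16.8 = 72.3 L/s.

Q ≈ 72.3 L/s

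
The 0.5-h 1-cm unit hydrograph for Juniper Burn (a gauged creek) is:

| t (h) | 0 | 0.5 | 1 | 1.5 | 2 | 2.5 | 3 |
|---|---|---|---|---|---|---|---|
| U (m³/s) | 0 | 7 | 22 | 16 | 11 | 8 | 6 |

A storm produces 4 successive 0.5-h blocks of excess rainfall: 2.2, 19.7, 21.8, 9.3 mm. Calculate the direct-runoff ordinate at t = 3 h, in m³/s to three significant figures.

Q ≈ 55.9 m³/s

By discrete convolution, Q_j = Σ (P_i / 10 mm) · U_{j−i}.
At t = 3 h (j=6): Q = (2.2/10)·6 + (19.7/10)·8 + (21.8/10)·11 + (9.3/10)·16 = 55.9 m³/s.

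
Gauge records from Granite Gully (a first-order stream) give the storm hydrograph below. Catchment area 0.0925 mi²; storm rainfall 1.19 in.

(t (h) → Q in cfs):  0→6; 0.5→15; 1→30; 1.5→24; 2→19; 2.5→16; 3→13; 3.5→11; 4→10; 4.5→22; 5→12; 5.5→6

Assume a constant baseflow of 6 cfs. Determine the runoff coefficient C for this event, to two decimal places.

ΣQ_DR = 112.0 cfs; V = ΣQ_DR·Δt = 2.016 × 10^5 ft³.
Runoff depth d = V / A = 0.9381 in.
C = d / P = 0.9381 / 1.19 = 0.79.

C ≈ 0.79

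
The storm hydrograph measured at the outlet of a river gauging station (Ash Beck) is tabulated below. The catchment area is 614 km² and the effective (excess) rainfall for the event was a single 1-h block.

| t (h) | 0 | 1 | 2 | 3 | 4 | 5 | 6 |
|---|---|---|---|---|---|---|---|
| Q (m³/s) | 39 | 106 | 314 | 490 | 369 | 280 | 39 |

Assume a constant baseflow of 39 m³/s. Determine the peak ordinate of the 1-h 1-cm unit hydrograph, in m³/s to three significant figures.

U_p ≈ 564 m³/s

Direct runoff: 0.0, 67.0, 275.0, 451.0, 330.0, 241.0, 0.0 m³/s; ΣQ_DR = 1364 m³/s, peak = 451.0 m³/s.
Runoff depth d = ΣQ_DR·Δt / A = 1364 × 3600 / (614 km²) = 7.997 mm.
The 1-cm UH is the DRH scaled by (10 mm)/d, so U_p = 451.0 × 10/7.997 = 564 m³/s.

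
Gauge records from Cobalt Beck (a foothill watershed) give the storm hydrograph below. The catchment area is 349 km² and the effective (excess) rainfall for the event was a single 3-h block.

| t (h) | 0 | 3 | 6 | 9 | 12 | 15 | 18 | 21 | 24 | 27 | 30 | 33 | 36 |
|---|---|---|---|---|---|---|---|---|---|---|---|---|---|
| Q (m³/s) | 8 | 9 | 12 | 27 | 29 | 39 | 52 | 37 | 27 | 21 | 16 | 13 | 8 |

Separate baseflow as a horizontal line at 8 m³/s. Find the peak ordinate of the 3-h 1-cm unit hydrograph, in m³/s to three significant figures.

Direct runoff: 0.0, 1.0, 4.0, 19.0, 21.0, 31.0, 44.0, 29.0, 19.0, 13.0, 8.0, 5.0, 0.0 m³/s; ΣQ_DR = 194.0 m³/s, peak = 44.0 m³/s.
Runoff depth d = ΣQ_DR·Δt / A = 194.0 × 10800 / (349 km²) = 6.003 mm.
The 1-cm UH is the DRH scaled by (10 mm)/d, so U_p = 44.0 × 10/6.003 = 73.3 m³/s.

U_p ≈ 73.3 m³/s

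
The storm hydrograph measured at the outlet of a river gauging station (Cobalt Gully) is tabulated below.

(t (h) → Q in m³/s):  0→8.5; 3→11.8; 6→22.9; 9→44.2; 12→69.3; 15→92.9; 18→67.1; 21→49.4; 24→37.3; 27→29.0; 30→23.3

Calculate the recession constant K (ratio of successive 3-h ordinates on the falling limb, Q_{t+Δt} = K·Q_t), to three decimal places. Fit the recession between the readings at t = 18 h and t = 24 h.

Using the recession-limb readings at t = 18 h and t = 24 h: Q falls from 67.1 to 37.3 m³/s over 2 intervals.
K = (Q₂/Q₁)^(1/2) = (37.3/67.1)^(1/2) = 0.746.

K ≈ 0.746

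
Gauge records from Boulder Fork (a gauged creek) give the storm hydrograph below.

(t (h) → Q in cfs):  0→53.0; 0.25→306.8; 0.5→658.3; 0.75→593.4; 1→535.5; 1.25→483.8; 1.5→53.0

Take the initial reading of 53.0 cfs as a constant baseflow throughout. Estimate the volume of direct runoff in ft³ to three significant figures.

V ≈ 2.08 × 10^6 ft³

Direct-runoff ordinates (Q − Q_b): 0.0, 253.8, 605.3, 540.4, 482.5, 430.8, 0.0 cfs.
ΣQ_DR = 2313 cfs.
With Δt = 0.25 h = 900 s, V = ΣQ_DR · Δt = 2313 × 900 = 2.08 × 10^6 ft³.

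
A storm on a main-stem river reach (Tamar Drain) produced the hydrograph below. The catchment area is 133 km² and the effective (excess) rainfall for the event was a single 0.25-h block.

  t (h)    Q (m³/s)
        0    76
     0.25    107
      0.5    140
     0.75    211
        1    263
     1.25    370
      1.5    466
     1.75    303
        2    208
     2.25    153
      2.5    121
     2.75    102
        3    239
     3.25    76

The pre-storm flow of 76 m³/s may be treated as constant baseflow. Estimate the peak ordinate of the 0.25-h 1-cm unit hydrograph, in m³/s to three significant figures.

Direct runoff: 0.0, 31.0, 64.0, 135.0, 187.0, 294.0, 390.0, 227.0, 132.0, 77.0, 45.0, 26.0, 163.0, 0.0 m³/s; ΣQ_DR = 1771 m³/s, peak = 390.0 m³/s.
Runoff depth d = ΣQ_DR·Δt / A = 1771 × 900 / (133 km²) = 11.98 mm.
The 1-cm UH is the DRH scaled by (10 mm)/d, so U_p = 390.0 × 10/11.98 = 325 m³/s.

U_p ≈ 325 m³/s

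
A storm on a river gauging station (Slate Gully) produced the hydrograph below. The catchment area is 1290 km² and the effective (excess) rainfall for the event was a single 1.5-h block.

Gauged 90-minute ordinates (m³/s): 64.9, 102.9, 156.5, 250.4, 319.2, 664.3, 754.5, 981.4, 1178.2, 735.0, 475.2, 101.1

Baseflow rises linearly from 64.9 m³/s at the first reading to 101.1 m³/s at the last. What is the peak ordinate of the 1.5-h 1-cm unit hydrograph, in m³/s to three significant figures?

Direct runoff: 0.00, 34.71, 85.02, 175.63, 241.14, 582.95, 669.85, 893.46, 1086.97, 640.48, 377.39, 0.00 m³/s; ΣQ_DR = 4788 m³/s, peak = 1086.97 m³/s.
Runoff depth d = ΣQ_DR·Δt / A = 4788 × 5400 / (1290 km²) = 20.04 mm.
The 1-cm UH is the DRH scaled by (10 mm)/d, so U_p = 1086.97 × 10/20.04 = 542 m³/s.

U_p ≈ 542 m³/s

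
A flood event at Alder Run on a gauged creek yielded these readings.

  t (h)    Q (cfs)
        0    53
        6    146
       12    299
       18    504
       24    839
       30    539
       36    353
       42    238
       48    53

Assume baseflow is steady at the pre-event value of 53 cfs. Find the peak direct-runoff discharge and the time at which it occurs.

Subtracting baseflow gives direct-runoff ordinates: 0.0, 93.0, 246.0, 451.0, 786.0, 486.0, 300.0, 185.0, 0.0 cfs.
The maximum is 786.0 cfs, occurring at the reading for t = 24 h.

Q_p = 786.0 cfs at t = 24 h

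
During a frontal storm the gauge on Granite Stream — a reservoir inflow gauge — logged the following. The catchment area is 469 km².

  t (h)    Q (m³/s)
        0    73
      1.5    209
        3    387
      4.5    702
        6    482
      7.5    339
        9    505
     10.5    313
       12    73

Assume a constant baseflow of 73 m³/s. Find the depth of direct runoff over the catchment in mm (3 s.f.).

Direct runoff: 0.0, 136.0, 314.0, 629.0, 409.0, 266.0, 432.0, 240.0, 0.0 m³/s; ΣQ_DR = 2426 m³/s.
V = ΣQ_DR · Δt = 2426 × 5400 s = 1.310 × 10^7 m³.
Over A = 469 km², depth = V / A = 27.9 mm.

d ≈ 27.9 mm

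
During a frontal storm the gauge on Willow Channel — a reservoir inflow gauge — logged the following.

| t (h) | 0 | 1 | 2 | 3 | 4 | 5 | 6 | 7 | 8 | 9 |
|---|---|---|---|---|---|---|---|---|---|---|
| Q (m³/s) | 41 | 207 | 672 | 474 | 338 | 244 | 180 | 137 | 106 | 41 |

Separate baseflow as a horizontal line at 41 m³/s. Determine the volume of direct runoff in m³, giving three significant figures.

V ≈ 7.31 × 10^6 m³

Direct-runoff ordinates (Q − Q_b): 0.0, 166.0, 631.0, 433.0, 297.0, 203.0, 139.0, 96.0, 65.0, 0.0 m³/s.
ΣQ_DR = 2030 m³/s.
With Δt = 1 h = 3600 s, V = ΣQ_DR · Δt = 2030 × 3600 = 7.31 × 10^6 m³.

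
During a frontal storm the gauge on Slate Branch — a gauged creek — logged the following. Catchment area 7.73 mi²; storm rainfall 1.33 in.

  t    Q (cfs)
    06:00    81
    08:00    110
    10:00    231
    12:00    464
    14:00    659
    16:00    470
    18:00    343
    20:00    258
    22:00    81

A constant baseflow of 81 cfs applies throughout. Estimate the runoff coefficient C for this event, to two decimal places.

ΣQ_DR = 1968 cfs; V = ΣQ_DR·Δt = 1.417 × 10^7 ft³.
Runoff depth d = V / A = 0.7890 in.
C = d / P = 0.7890 / 1.33 = 0.59.

C ≈ 0.59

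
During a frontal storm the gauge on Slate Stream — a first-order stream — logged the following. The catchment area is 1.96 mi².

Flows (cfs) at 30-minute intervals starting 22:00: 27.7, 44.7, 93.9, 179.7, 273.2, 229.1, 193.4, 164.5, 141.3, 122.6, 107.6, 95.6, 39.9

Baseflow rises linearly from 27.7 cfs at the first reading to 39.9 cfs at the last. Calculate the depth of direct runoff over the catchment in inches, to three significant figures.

d ≈ 0.504 in

Direct runoff: 0.00, 15.98, 64.17, 148.95, 241.43, 196.32, 159.60, 129.68, 105.47, 85.75, 69.73, 56.72, 0.00 cfs; ΣQ_DR = 1274 cfs.
V = ΣQ_DR · Δt = 1274 × 1800 s = 2.293 × 10^6 ft³.
Over A = 1.96 mi², depth = V / A = 0.504 in.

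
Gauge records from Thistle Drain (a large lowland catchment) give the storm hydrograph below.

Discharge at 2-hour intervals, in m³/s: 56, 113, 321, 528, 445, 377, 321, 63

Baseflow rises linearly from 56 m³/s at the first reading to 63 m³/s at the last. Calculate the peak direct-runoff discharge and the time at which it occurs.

Subtracting baseflow gives direct-runoff ordinates: 0.00, 56.00, 263.00, 469.00, 385.00, 316.00, 259.00, 0.00 m³/s.
The maximum is 469.00 m³/s, occurring at the reading for t = 6 h.

Q_p = 469.00 m³/s at t = 6 h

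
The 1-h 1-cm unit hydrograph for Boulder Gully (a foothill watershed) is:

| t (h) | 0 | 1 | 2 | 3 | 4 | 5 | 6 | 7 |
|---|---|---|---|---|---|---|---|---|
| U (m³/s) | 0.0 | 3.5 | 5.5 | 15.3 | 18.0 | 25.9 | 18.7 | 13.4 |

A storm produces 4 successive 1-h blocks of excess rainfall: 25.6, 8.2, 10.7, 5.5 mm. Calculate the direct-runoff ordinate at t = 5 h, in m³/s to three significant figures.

Q ≈ 100 m³/s

By discrete convolution, Q_j = Σ (P_i / 10 mm) · U_{j−i}.
At t = 5 h (j=5): Q = (25.6/10)·25.9 + (8.2/10)·18.0 + (10.7/10)·15.3 + (5.5/10)·5.5 = 100 m³/s.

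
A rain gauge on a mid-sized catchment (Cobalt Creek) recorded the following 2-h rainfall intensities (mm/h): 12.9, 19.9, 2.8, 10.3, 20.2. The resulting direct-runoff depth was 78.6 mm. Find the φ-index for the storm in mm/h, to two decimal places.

Only the 4 blocks with intensity above φ contribute runoff: 12.9, 19.9, 10.3, 20.2 mm/h.
Σ(I−φ)·Δt = d  ⇒  (12.9+19.9+10.3+20.2 − 4φ)·2 = 78.6
φ = (63.30 − 78.6/2) / 4 = 6.00 mm/h.

φ ≈ 6.00 mm/h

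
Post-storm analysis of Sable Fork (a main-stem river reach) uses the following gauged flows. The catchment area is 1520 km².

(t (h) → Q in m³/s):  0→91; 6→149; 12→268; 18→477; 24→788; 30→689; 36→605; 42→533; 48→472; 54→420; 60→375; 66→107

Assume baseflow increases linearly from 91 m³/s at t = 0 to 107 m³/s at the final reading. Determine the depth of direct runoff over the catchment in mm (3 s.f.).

Direct runoff: 0.00, 56.55, 174.09, 381.64, 691.18, 590.73, 505.27, 431.82, 369.36, 315.91, 269.45, 0.00 m³/s; ΣQ_DR = 3786 m³/s.
V = ΣQ_DR · Δt = 3786 × 21600 s = 8.178 × 10^7 m³.
Over A = 1520 km², depth = V / A = 53.8 mm.

d ≈ 53.8 mm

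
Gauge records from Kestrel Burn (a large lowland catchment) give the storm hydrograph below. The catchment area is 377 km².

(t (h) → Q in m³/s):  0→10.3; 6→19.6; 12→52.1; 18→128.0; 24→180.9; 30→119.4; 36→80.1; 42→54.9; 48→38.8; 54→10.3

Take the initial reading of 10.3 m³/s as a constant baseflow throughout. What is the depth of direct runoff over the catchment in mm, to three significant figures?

Direct runoff: 0.0, 9.3, 41.8, 117.7, 170.6, 109.1, 69.8, 44.6, 28.5, 0.0 m³/s; ΣQ_DR = 591.4 m³/s.
V = ΣQ_DR · Δt = 591.4 × 21600 s = 1.277 × 10^7 m³.
Over A = 377 km², depth = V / A = 33.9 mm.

d ≈ 33.9 mm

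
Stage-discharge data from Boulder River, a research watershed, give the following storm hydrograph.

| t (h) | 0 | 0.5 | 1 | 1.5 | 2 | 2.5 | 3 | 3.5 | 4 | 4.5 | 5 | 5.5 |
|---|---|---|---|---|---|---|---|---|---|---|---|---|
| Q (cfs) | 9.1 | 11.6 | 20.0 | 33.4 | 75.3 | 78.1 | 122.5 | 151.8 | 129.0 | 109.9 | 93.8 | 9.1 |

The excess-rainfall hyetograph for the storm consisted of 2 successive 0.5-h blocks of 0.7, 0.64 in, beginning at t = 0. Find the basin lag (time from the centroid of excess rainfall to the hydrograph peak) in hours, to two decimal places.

t_L ≈ 3.01 h

Centroid of excess rainfall: t_c = Σ P_i·t̄_i / ΣP_i = 0.4888 h (block centres at 0.25, 0.75 h).
Hydrograph peak occurs at t = 3.5 h, so basin lag t_L = 3.5 − 0.4888 = 3.01 h.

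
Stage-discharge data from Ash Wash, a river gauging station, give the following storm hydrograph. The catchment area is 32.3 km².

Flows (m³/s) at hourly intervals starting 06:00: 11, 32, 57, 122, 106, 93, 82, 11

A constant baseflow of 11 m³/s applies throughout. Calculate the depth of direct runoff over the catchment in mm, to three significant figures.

d ≈ 47.5 mm

Direct runoff: 0.0, 21.0, 46.0, 111.0, 95.0, 82.0, 71.0, 0.0 m³/s; ΣQ_DR = 426.0 m³/s.
V = ΣQ_DR · Δt = 426.0 × 3600 s = 1.534 × 10^6 m³.
Over A = 32.3 km², depth = V / A = 47.5 mm.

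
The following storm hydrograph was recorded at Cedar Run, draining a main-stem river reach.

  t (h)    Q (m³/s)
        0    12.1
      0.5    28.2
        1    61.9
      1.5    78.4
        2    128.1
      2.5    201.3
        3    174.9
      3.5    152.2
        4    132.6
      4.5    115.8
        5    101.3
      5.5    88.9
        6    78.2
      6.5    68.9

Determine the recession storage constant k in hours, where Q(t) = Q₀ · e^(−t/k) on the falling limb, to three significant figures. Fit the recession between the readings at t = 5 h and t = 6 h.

On the falling limb, Q drops from 101.3 to 78.2 m³/s between t = 5 h and t = 6 h (Δt = 1 h).
k = −Δt / ln(Q₂/Q₁) = −1 / ln(78.2/101.3) = 3.86 h.

k ≈ 3.86 h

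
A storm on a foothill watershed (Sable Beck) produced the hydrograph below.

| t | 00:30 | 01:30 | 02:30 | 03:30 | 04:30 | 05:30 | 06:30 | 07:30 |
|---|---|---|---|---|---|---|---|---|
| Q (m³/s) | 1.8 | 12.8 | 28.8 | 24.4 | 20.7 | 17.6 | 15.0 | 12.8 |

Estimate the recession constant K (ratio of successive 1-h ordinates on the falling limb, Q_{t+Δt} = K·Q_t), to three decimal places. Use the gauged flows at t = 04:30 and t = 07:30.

Using the recession-limb readings at t = 04:30 and t = 07:30: Q falls from 20.7 to 12.8 m³/s over 3 intervals.
K = (Q₂/Q₁)^(1/3) = (12.8/20.7)^(1/3) = 0.852.

K ≈ 0.852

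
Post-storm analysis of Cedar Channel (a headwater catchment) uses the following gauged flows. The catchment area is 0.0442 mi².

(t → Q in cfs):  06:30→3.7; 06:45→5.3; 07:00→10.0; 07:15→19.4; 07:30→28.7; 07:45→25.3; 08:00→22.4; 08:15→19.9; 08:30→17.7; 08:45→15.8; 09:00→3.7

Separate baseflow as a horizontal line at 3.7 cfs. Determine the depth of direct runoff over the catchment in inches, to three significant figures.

Direct runoff: 0.0, 1.6, 6.3, 15.7, 25.0, 21.6, 18.7, 16.2, 14.0, 12.1, 0.0 cfs; ΣQ_DR = 131.2 cfs.
V = ΣQ_DR · Δt = 131.2 × 900 s = 1.181 × 10^5 ft³.
Over A = 0.0442 mi², depth = V / A = 1.15 in.

d ≈ 1.15 in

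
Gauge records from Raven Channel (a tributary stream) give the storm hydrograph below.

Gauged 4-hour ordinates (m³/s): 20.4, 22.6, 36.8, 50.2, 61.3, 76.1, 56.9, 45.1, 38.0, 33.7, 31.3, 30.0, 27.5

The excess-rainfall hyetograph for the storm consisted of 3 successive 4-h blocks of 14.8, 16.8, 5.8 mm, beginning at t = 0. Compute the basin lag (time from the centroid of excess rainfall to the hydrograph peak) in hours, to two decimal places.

Centroid of excess rainfall: t_c = Σ P_i·t̄_i / ΣP_i = 5.0374 h (block centres at 2, 6, 10 h).
Hydrograph peak occurs at t = 20 h, so basin lag t_L = 20 − 5.0374 = 14.96 h.

t_L ≈ 14.96 h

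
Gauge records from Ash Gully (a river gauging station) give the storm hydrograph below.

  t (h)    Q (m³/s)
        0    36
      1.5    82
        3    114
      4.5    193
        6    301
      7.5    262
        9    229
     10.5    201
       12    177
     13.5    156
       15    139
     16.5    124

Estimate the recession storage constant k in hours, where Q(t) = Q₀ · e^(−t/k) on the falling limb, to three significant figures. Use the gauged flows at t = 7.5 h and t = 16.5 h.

On the falling limb, Q drops from 262 to 124 m³/s between t = 7.5 h and t = 16.5 h (Δt = 9 h).
k = −Δt / ln(Q₂/Q₁) = −9 / ln(124/262) = 12.0 h.

k ≈ 12.0 h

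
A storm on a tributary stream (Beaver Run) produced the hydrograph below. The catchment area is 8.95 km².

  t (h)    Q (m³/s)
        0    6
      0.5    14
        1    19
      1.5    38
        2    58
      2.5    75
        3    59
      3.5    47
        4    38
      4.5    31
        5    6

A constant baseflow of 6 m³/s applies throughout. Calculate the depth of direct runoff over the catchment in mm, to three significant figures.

Direct runoff: 0.0, 8.0, 13.0, 32.0, 52.0, 69.0, 53.0, 41.0, 32.0, 25.0, 0.0 m³/s; ΣQ_DR = 325.0 m³/s.
V = ΣQ_DR · Δt = 325.0 × 1800 s = 5.850 × 10^5 m³.
Over A = 8.95 km², depth = V / A = 65.4 mm.

d ≈ 65.4 mm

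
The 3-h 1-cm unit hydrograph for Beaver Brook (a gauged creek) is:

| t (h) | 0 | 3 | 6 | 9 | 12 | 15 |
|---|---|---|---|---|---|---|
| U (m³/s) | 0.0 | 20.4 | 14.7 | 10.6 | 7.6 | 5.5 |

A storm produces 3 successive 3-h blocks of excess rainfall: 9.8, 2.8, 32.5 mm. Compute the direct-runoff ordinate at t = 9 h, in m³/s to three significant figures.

Q ≈ 80.8 m³/s

By discrete convolution, Q_j = Σ (P_i / 10 mm) · U_{j−i}.
At t = 9 h (j=3): Q = (9.8/10)·10.6 + (2.8/10)·14.7 + (32.5/10)·20.4 = 80.8 m³/s.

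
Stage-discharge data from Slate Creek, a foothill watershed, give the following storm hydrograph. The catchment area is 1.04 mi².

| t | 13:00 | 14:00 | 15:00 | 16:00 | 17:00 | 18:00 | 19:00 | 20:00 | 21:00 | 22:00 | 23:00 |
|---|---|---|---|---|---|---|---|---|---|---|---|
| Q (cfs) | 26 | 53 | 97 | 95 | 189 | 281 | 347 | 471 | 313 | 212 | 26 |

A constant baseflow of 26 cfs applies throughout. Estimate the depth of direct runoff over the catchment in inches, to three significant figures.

Direct runoff: 0.0, 27.0, 71.0, 69.0, 163.0, 255.0, 321.0, 445.0, 287.0, 186.0, 0.0 cfs; ΣQ_DR = 1824 cfs.
V = ΣQ_DR · Δt = 1824 × 3600 s = 6.566 × 10^6 ft³.
Over A = 1.04 mi², depth = V / A = 2.72 in.

d ≈ 2.72 in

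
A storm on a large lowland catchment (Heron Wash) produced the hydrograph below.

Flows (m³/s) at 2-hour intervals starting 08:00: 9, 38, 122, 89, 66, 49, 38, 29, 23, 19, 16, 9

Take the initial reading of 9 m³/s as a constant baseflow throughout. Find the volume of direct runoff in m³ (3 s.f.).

Direct-runoff ordinates (Q − Q_b): 0.0, 29.0, 113.0, 80.0, 57.0, 40.0, 29.0, 20.0, 14.0, 10.0, 7.0, 0.0 m³/s.
ΣQ_DR = 399.0 m³/s.
With Δt = 2 h = 7200 s, V = ΣQ_DR · Δt = 399.0 × 7200 = 2.87 × 10^6 m³.

V ≈ 2.87 × 10^6 m³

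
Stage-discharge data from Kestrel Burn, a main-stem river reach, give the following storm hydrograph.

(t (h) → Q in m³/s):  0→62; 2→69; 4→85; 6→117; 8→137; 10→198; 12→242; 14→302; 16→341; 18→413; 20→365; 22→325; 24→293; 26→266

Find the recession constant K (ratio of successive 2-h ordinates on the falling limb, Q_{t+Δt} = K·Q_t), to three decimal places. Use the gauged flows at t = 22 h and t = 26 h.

Using the recession-limb readings at t = 22 h and t = 26 h: Q falls from 325 to 266 m³/s over 2 intervals.
K = (Q₂/Q₁)^(1/2) = (266/325)^(1/2) = 0.905.

K ≈ 0.905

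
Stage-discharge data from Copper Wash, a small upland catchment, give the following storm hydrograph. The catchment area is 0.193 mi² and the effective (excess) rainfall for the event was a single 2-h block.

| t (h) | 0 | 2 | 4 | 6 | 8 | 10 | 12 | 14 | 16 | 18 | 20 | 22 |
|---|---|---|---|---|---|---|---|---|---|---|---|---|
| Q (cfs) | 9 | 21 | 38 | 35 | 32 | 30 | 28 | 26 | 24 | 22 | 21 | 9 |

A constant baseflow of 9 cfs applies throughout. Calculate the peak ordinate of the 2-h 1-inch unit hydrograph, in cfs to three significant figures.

U_p ≈ 9.66 cfs

Direct runoff: 0.0, 12.0, 29.0, 26.0, 23.0, 21.0, 19.0, 17.0, 15.0, 13.0, 12.0, 0.0 cfs; ΣQ_DR = 187.0 cfs, peak = 29.0 cfs.
Runoff depth d = ΣQ_DR·Δt / A = 187.0 × 7200 / (0.193 mi²) = 3.003 in.
The 1-inch UH is the DRH scaled by (1 in)/d, so U_p = 29.0 × 1/3.003 = 9.66 cfs.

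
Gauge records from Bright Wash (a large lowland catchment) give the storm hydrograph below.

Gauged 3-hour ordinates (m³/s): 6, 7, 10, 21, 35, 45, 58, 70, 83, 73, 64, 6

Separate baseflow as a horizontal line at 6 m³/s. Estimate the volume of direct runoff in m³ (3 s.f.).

V ≈ 4.38 × 10^6 m³

Direct-runoff ordinates (Q − Q_b): 0.0, 1.0, 4.0, 15.0, 29.0, 39.0, 52.0, 64.0, 77.0, 67.0, 58.0, 0.0 m³/s.
ΣQ_DR = 406.0 m³/s.
With Δt = 3 h = 10800 s, V = ΣQ_DR · Δt = 406.0 × 10800 = 4.38 × 10^6 m³.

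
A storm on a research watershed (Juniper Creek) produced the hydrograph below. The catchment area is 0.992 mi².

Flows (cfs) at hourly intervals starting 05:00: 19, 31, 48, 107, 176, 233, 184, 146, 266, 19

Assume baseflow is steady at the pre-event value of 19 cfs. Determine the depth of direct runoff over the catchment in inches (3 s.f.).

d ≈ 1.62 in

Direct runoff: 0.0, 12.0, 29.0, 88.0, 157.0, 214.0, 165.0, 127.0, 247.0, 0.0 cfs; ΣQ_DR = 1039 cfs.
V = ΣQ_DR · Δt = 1039 × 3600 s = 3.740 × 10^6 ft³.
Over A = 0.992 mi², depth = V / A = 1.62 in.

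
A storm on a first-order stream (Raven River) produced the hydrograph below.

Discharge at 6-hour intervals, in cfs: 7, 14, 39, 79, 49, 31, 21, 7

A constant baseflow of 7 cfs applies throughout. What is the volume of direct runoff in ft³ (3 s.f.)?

V ≈ 4.13 × 10^6 ft³

Direct-runoff ordinates (Q − Q_b): 0.0, 7.0, 32.0, 72.0, 42.0, 24.0, 14.0, 0.0 cfs.
ΣQ_DR = 191.0 cfs.
With Δt = 6 h = 21600 s, V = ΣQ_DR · Δt = 191.0 × 21600 = 4.13 × 10^6 ft³.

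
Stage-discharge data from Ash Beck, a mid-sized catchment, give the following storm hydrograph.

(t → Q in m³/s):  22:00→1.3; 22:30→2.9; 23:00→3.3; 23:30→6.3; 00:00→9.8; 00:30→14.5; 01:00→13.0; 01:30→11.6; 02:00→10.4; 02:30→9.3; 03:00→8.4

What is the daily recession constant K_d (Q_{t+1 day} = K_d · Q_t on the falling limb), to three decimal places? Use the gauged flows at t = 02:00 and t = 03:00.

K_d ≈ 0.006

Between t = 02:00 and t = 03:00 the flow falls from 10.4 to 8.4 m³/s over 2×0.5 h = 1 h.
Per-interval ratio K = (8.4/10.4)^(1/2) = 0.8987; K_d = K^(24/0.5) = 0.006.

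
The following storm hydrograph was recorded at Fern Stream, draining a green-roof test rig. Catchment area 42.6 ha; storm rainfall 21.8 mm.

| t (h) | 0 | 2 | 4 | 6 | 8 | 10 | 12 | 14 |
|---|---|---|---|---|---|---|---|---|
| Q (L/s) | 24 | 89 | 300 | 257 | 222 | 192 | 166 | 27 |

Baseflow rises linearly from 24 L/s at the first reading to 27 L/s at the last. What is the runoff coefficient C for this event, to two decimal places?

C ≈ 0.83

ΣQ_DR = 1073 L/s; V = ΣQ_DR·Δt = 7.726 × 10^6 L.
Runoff depth d = V / A = 18.14 mm.
C = d / P = 18.14 / 21.8 = 0.83.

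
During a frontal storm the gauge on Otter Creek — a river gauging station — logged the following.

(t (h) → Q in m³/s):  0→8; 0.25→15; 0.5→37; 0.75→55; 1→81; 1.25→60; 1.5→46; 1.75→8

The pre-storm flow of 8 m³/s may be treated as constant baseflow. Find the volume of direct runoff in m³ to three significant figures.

Direct-runoff ordinates (Q − Q_b): 0.0, 7.0, 29.0, 47.0, 73.0, 52.0, 38.0, 0.0 m³/s.
ΣQ_DR = 246.0 m³/s.
With Δt = 0.25 h = 900 s, V = ΣQ_DR · Δt = 246.0 × 900 = 2.21 × 10^5 m³.

V ≈ 2.21 × 10^5 m³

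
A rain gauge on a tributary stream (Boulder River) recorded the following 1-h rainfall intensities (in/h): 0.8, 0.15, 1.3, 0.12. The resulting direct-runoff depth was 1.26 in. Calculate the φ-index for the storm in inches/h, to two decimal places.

φ ≈ 0.42 in/h

Only the 2 blocks with intensity above φ contribute runoff: 0.8, 1.3 in/h.
Σ(I−φ)·Δt = d  ⇒  (0.8+1.3 − 2φ)·1 = 1.26
φ = (2.100 − 1.26/1) / 2 = 0.42 in/h.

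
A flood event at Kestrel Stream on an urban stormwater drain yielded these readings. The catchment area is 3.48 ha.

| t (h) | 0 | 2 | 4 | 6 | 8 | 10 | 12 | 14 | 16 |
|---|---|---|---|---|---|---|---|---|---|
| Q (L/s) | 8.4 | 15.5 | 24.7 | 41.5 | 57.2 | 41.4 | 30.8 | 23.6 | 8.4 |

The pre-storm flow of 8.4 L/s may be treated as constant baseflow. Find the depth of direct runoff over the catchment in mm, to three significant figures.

d ≈ 36.4 mm

Direct runoff: 0.0, 7.1, 16.3, 33.1, 48.8, 33.0, 22.4, 15.2, 0.0 L/s; ΣQ_DR = 175.9 L/s.
V = ΣQ_DR · Δt = 175.9 × 7200 s = 1.266 × 10^6 L.
Over A = 3.48 ha, depth = V / A = 36.4 mm.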